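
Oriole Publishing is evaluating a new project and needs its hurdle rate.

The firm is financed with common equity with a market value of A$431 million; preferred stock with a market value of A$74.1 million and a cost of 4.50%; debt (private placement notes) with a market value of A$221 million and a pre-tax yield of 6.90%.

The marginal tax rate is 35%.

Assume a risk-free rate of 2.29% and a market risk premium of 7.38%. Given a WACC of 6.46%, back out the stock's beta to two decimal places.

0.75

Total capital V = 431 + 74.1 + 221 = 726.1.
Equity weight = 431/726.1 = 0.5936.
Preferred weight = 74.1/726.1 = 0.1021.
Private placement notes weight = 221/726.1 = 0.3044.
Debt contribution = 0.3044 × 6.9% × (1 − 35%) = 1.3651%.
Preferred contribution = 0.1021 × 4.5% = 0.4592%.
Required equity contribution = 6.46% − 1.8243% = 4.6357%  ⇒  Re = 7.8097%.
CAPM: 7.8097% = 2.29% + β × 7.38%  ⇒  β = 0.7479.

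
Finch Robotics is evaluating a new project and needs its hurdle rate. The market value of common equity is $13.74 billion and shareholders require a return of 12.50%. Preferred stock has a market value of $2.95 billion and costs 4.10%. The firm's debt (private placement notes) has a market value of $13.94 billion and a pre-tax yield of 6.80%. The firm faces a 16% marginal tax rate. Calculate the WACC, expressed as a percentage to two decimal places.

8.60%

Total capital V = 13.74 + 2.95 + 13.94 = 30.63.
Equity: weight = 13.74/30.63 = 0.4486; cost = 12.5%.
Preferred: weight = 2.95/30.63 = 0.0963; cost = 4.1%.
Private placement notes: weight = 13.94/30.63 = 0.4551; after-tax cost = 6.8% × (1 − 16%) = 5.7120%.
WACC = 0.4486 × 12.5000% + 0.0963 × 4.1000% + 0.4551 × 5.7120% = 8.6017%.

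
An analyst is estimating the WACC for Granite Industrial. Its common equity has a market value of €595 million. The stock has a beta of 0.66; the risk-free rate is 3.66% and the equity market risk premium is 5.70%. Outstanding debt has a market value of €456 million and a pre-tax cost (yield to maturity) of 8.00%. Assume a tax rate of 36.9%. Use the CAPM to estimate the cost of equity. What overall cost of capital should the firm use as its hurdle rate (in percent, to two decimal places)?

Cost of equity via CAPM: Re = 3.66% + 0.66 × 5.7% = 7.4220%.
Total capital V = 595 + 456 = 1051.
Equity: weight = 595/1051 = 0.5661; cost = 7.422%.
Debt: weight = 456/1051 = 0.4339; after-tax cost = 8% × (1 − 36.9%) = 5.0480%.
WACC = 0.5661 × 7.4220% + 0.4339 × 5.0480% = 6.3920%.

6.39%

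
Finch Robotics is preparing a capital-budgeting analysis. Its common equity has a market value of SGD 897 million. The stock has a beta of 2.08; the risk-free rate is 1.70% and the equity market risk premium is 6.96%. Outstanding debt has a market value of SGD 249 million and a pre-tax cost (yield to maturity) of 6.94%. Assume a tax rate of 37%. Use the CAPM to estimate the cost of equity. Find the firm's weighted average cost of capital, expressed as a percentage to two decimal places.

Cost of equity via CAPM: Re = 1.7% + 2.08 × 6.96% = 16.1768%.
Total capital V = 897 + 249 = 1146.
Equity: weight = 897/1146 = 0.7827; cost = 16.1768%.
Debt: weight = 249/1146 = 0.2173; after-tax cost = 6.94% × (1 − 37%) = 4.3722%.
WACC = 0.7827 × 16.1768% + 0.2173 × 4.3722% = 13.6119%.

13.61%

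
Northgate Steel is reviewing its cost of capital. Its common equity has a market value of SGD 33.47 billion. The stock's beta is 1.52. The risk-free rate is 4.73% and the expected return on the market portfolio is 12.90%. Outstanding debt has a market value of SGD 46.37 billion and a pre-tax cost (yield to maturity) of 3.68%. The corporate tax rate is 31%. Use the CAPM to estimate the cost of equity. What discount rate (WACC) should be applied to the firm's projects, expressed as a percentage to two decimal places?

Market risk premium = 12.9% − 4.73% = 8.17%.
Cost of equity via CAPM: Re = 4.73% + 1.52 × 8.17% = 17.1484%.
Total capital V = 33.47 + 46.37 = 79.84.
Equity: weight = 33.47/79.84 = 0.4192; cost = 17.1484%.
Debt: weight = 46.37/79.84 = 0.5808; after-tax cost = 3.68% × (1 − 31%) = 2.5392%.
WACC = 0.4192 × 17.1484% + 0.5808 × 2.5392% = 8.6636%.

8.66%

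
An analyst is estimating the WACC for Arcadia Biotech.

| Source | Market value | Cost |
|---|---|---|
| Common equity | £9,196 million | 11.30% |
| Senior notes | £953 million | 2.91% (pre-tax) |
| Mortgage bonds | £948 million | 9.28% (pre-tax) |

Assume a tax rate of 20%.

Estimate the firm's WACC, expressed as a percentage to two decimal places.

10.20%

Total capital V = 9196 + 953 + 948 = 11097.
Equity: weight = 9196/11097 = 0.8287; cost = 11.3%.
Senior notes: weight = 953/11097 = 0.0859; after-tax cost = 2.91% × (1 − 20%) = 2.3280%.
Mortgage bonds: weight = 948/11097 = 0.0854; after-tax cost = 9.28% × (1 − 20%) = 7.4240%.
WACC = 0.8287 × 11.3000% + 0.0859 × 2.3280% + 0.0854 × 7.4240% = 10.1984%.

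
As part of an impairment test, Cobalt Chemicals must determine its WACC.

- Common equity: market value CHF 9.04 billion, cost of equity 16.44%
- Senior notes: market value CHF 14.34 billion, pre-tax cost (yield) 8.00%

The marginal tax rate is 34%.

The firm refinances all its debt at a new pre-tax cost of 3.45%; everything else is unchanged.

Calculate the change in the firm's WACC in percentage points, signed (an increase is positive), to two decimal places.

-1.84 pp

Current WACC:
Total capital V = 9.04 + 14.34 = 23.38.
Equity: weight = 9.04/23.38 = 0.3867; cost = 16.44%.
Senior notes: weight = 14.34/23.38 = 0.6133; after-tax cost = 8% × (1 − 34%) = 5.2800%.
WACC = 0.3867 × 16.4400% + 0.6133 × 5.2800% = 9.5951%.
After the change:
Total capital V = 9.04 + 14.34 = 23.38.
Equity: weight = 9.04/23.38 = 0.3867; cost = 16.44%.
Senior notes: weight = 14.34/23.38 = 0.6133; after-tax cost = 3.45% × (1 − 34%) = 2.2770%.
WACC = 0.3867 × 16.4400% + 0.6133 × 2.2770% = 7.7532%.
Change in WACC = 7.7532% − 9.5951% = -1.8419 pp.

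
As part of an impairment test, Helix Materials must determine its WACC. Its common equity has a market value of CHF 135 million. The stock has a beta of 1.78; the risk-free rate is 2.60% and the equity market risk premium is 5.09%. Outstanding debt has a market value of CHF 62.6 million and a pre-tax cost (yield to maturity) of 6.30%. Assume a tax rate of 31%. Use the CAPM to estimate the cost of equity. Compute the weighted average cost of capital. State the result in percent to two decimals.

9.34%

Cost of equity via CAPM: Re = 2.6% + 1.78 × 5.09% = 11.6602%.
Total capital V = 135 + 62.6 = 197.6.
Equity: weight = 135/197.6 = 0.6832; cost = 11.6602%.
Debt: weight = 62.6/197.6 = 0.3168; after-tax cost = 6.3% × (1 − 31%) = 4.3470%.
WACC = 0.6832 × 11.6602% + 0.3168 × 4.3470% = 9.3434%.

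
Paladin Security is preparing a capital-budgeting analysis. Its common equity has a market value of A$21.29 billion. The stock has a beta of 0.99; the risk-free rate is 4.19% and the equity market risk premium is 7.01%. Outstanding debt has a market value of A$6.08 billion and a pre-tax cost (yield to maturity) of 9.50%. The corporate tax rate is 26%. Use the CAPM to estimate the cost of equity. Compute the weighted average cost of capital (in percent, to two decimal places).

Cost of equity via CAPM: Re = 4.19% + 0.99 × 7.01% = 11.1299%.
Total capital V = 21.29 + 6.08 = 27.37.
Equity: weight = 21.29/27.37 = 0.7779; cost = 11.1299%.
Debt: weight = 6.08/27.37 = 0.2221; after-tax cost = 9.5% × (1 − 26%) = 7.0300%.
WACC = 0.7779 × 11.1299% + 0.2221 × 7.0300% = 10.2191%.

10.22%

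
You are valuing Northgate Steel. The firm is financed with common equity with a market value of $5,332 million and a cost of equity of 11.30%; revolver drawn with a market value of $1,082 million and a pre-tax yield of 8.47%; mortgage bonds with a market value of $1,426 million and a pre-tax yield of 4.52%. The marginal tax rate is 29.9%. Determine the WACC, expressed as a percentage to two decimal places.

Total capital V = 5332 + 1082 + 1426 = 7840.
Equity: weight = 5332/7840 = 0.6801; cost = 11.3%.
Revolver drawn: weight = 1082/7840 = 0.1380; after-tax cost = 8.47% × (1 − 29.9%) = 5.9375%.
Mortgage bonds: weight = 1426/7840 = 0.1819; after-tax cost = 4.52% × (1 − 29.9%) = 3.1685%.
WACC = 0.6801 × 11.3000% + 0.1380 × 5.9375% + 0.1819 × 3.1685% = 9.0809%.

9.08%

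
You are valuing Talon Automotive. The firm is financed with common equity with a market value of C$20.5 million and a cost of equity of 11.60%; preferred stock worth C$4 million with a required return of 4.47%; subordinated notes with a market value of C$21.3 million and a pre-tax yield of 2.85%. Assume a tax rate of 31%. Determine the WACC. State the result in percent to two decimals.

Total capital V = 20.5 + 4 + 21.3 = 45.8.
Equity: weight = 20.5/45.8 = 0.4476; cost = 11.6%.
Preferred: weight = 4/45.8 = 0.0873; cost = 4.47%.
Subordinated notes: weight = 21.3/45.8 = 0.4651; after-tax cost = 2.85% × (1 − 31%) = 1.9665%.
WACC = 0.4476 × 11.6000% + 0.0873 × 4.4700% + 0.4651 × 1.9665% = 6.4971%.

6.50%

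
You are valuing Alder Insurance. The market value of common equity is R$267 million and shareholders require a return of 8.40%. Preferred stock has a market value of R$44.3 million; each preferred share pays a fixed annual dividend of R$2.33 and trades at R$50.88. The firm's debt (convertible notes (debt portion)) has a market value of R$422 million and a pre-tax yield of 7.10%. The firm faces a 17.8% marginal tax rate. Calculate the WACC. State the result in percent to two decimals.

Cost of preferred: Rp = 2.33 / 50.88 = 4.5794%.
Total capital V = 267 + 44.3 + 422 = 733.3.
Equity: weight = 267/733.3 = 0.3641; cost = 8.4%.
Preferred: weight = 44.3/733.3 = 0.0604; cost = 4.5794%.
Convertible notes (debt portion): weight = 422/733.3 = 0.5755; after-tax cost = 7.1% × (1 − 17.8%) = 5.8362%.
WACC = 0.3641 × 8.4000% + 0.0604 × 4.5794% + 0.5755 × 5.8362% = 6.6938%.

6.69%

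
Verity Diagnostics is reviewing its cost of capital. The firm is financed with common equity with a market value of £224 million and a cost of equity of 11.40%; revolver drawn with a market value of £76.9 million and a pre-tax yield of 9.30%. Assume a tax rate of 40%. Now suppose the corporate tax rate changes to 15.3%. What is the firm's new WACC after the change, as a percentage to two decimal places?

10.50%

After the change:
Total capital V = 224 + 76.9 = 300.9.
Equity: weight = 224/300.9 = 0.7444; cost = 11.4%.
Revolver drawn: weight = 76.9/300.9 = 0.2556; after-tax cost = 9.3% × (1 − 15.3%) = 7.8771%.
WACC = 0.7444 × 11.4000% + 0.2556 × 7.8771% = 10.4997%.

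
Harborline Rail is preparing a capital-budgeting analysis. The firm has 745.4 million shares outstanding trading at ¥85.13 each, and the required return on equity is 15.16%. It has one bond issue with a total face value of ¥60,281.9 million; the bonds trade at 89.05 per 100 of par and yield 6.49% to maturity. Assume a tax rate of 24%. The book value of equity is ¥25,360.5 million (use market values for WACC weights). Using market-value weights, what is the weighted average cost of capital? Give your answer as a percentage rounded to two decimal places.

Market value of equity E = 85.13 × 745.4m = 63455.902m. Market value of debt D = 60281.9m × 89.05/100 = 53681.03195m.
Total capital V = 63455.902 + 53681.03195 = 117136.93395.
Equity: weight = 63455.902/117136.93395 = 0.5417; cost = 15.16%.
Bonds outstanding: weight = 53681.03195/117136.93395 = 0.4583; after-tax cost = 6.49% × (1 − 24%) = 4.9324%.
WACC = 0.5417 × 15.1600% + 0.4583 × 4.9324% = 10.4729%.

10.47%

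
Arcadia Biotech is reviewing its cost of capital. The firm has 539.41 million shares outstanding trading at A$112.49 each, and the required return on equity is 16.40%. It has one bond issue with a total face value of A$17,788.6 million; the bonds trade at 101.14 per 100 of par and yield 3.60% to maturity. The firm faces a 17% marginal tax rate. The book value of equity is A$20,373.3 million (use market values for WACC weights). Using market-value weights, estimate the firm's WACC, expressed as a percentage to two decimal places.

13.33%

Market value of equity E = 112.49 × 539.41m = 60678.2309m. Market value of debt D = 17788.6m × 101.14/100 = 17991.39004m.
Total capital V = 60678.2309 + 17991.39004 = 78669.62094.
Equity: weight = 60678.2309/78669.62094 = 0.7713; cost = 16.4%.
Bonds outstanding: weight = 17991.39004/78669.62094 = 0.2287; after-tax cost = 3.6% × (1 − 17%) = 2.9880%.
WACC = 0.7713 × 16.4000% + 0.2287 × 2.9880% = 13.3327%.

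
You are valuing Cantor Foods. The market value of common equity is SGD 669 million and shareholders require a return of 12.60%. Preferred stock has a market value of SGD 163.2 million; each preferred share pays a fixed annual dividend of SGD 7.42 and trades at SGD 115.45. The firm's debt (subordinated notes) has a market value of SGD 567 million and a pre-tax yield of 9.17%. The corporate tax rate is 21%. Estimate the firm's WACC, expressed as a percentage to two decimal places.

Cost of preferred: Rp = 7.42 / 115.45 = 6.4270%.
Total capital V = 669 + 163.2 + 567 = 1399.2.
Equity: weight = 669/1399.2 = 0.4781; cost = 12.6%.
Preferred: weight = 163.2/1399.2 = 0.1166; cost = 6.427%.
Subordinated notes: weight = 567/1399.2 = 0.4052; after-tax cost = 9.17% × (1 − 21%) = 7.2443%.
WACC = 0.4781 × 12.6000% + 0.1166 × 6.4270% + 0.4052 × 7.2443% = 9.7097%.

9.71%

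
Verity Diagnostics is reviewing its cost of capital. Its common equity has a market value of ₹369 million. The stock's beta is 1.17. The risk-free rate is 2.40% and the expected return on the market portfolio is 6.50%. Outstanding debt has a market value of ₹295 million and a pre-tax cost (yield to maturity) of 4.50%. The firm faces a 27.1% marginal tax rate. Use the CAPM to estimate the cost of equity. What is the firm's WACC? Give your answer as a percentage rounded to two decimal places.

Market risk premium = 6.5% − 2.4% = 4.1%.
Cost of equity via CAPM: Re = 2.4% + 1.17 × 4.1% = 7.1970%.
Total capital V = 369 + 295 = 664.
Equity: weight = 369/664 = 0.5557; cost = 7.197%.
Debt: weight = 295/664 = 0.4443; after-tax cost = 4.5% × (1 − 27.1%) = 3.2805%.
WACC = 0.5557 × 7.1970% + 0.4443 × 3.2805% = 5.4570%.

5.46%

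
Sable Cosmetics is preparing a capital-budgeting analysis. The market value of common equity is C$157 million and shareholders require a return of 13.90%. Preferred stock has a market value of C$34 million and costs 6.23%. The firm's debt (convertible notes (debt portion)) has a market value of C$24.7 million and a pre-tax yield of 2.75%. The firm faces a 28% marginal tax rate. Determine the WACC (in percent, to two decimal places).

11.33%

Total capital V = 157 + 34 + 24.7 = 215.7.
Equity: weight = 157/215.7 = 0.7279; cost = 13.9%.
Preferred: weight = 34/215.7 = 0.1576; cost = 6.23%.
Convertible notes (debt portion): weight = 24.7/215.7 = 0.1145; after-tax cost = 2.75% × (1 − 28%) = 1.9800%.
WACC = 0.7279 × 13.9000% + 0.1576 × 6.2300% + 0.1145 × 1.9800% = 11.3260%.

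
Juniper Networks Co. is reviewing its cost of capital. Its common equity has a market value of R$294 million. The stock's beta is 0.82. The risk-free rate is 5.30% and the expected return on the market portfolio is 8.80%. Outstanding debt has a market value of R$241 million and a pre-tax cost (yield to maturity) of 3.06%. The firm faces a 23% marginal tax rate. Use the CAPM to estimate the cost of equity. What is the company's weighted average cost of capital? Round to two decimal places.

Market risk premium = 8.8% − 5.3% = 3.5%.
Cost of equity via CAPM: Re = 5.3% + 0.82 × 3.5% = 8.1700%.
Total capital V = 294 + 241 = 535.
Equity: weight = 294/535 = 0.5495; cost = 8.17%.
Debt: weight = 241/535 = 0.4505; after-tax cost = 3.06% × (1 − 23%) = 2.3562%.
WACC = 0.5495 × 8.1700% + 0.4505 × 2.3562% = 5.5511%.

5.55%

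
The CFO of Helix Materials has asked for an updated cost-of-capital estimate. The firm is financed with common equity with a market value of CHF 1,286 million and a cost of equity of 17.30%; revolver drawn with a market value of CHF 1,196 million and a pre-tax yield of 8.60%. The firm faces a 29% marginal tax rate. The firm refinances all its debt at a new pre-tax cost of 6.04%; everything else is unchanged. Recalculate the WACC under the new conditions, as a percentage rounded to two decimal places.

11.03%

After the change:
Total capital V = 1286 + 1196 = 2482.
Equity: weight = 1286/2482 = 0.5181; cost = 17.3%.
Revolver drawn: weight = 1196/2482 = 0.4819; after-tax cost = 6.04% × (1 − 29%) = 4.2884%.
WACC = 0.5181 × 17.3000% + 0.4819 × 4.2884% = 11.0301%.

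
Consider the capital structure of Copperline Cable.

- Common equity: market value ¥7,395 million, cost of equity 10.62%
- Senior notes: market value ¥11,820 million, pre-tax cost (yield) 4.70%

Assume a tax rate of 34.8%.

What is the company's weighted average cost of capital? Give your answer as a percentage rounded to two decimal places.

5.97%

Total capital V = 7395 + 11820 = 19215.
Equity: weight = 7395/19215 = 0.3849; cost = 10.62%.
Senior notes: weight = 11820/19215 = 0.6151; after-tax cost = 4.7% × (1 − 34.8%) = 3.0644%.
WACC = 0.3849 × 10.6200% + 0.6151 × 3.0644% = 5.9722%.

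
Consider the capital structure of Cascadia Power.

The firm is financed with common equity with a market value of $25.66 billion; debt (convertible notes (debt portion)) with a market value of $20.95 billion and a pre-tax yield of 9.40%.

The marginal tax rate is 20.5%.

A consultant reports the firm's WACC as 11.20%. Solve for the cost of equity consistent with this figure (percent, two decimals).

14.24%

Total capital V = 25.66 + 20.95 = 46.61.
Equity weight = 25.66/46.61 = 0.5505.
Convertible notes (debt portion) weight = 20.95/46.61 = 0.4495.
Debt contribution = 0.4495 × 9.4% × (1 − 20.5%) = 3.3589%.
Required equity contribution = 11.2% − 3.3589% = 7.8411%.
Re = 7.8411% / 0.5505 = 14.2429%.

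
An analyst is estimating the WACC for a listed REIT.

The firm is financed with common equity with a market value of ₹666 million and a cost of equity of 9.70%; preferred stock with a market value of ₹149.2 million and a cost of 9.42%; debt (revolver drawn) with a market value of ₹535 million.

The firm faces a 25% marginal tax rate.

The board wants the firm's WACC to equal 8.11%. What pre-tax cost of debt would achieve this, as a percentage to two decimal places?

7.69%

Total capital V = 666 + 149.2 + 535 = 1350.2.
Equity weight = 666/1350.2 = 0.4933.
Preferred weight = 149.2/1350.2 = 0.1105.
Revolver drawn weight = 535/1350.2 = 0.3962.
Equity contribution = 0.4933 × 9.7% = 4.7846%.
Preferred contribution = 0.1105 × 9.42% = 1.0409%.
Remaining for debt = 8.11% − 5.8256% = 2.2844%.
Rd × (1 − 25%) × 0.3962 = 2.2844%  ⇒  Rd = 7.6871%.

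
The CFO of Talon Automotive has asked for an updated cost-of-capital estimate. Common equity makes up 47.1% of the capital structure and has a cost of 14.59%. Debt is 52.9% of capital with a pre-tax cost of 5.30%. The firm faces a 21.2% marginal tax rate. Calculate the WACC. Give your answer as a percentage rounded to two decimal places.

9.08%

After-tax cost of debt = 5.3% × (1 − 21.2%) = 4.1764%.
WACC = 0.471 × 14.5900% + 0.529 × 4.1764% = 9.0812%.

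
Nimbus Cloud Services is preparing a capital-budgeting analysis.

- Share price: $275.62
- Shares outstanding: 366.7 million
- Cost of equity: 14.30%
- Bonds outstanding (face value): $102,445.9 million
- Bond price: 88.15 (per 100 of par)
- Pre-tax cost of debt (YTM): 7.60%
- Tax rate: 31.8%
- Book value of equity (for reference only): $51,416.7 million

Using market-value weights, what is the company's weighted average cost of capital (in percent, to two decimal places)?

10.00%

Market value of equity E = 275.62 × 366.7m = 101069.854m. Market value of debt D = 102445.9m × 88.15/100 = 90306.06085m.
Total capital V = 101069.854 + 90306.06085 = 191375.91485.
Equity: weight = 101069.854/191375.91485 = 0.5281; cost = 14.3%.
Bonds outstanding: weight = 90306.06085/191375.91485 = 0.4719; after-tax cost = 7.6% × (1 − 31.8%) = 5.1832%.
WACC = 0.5281 × 14.3000% + 0.4719 × 5.1832% = 9.9980%.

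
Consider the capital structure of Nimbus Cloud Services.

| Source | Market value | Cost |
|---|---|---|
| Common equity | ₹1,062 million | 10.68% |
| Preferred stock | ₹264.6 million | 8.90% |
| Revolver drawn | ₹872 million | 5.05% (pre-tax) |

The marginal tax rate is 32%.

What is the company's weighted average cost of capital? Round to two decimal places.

Total capital V = 1062 + 264.6 + 872 = 2198.6.
Equity: weight = 1062/2198.6 = 0.4830; cost = 10.68%.
Preferred: weight = 264.6/2198.6 = 0.1203; cost = 8.9%.
Revolver drawn: weight = 872/2198.6 = 0.3966; after-tax cost = 5.05% × (1 − 32%) = 3.4340%.
WACC = 0.4830 × 10.6800% + 0.1203 × 8.9000% + 0.3966 × 3.4340% = 7.5919%.

7.59%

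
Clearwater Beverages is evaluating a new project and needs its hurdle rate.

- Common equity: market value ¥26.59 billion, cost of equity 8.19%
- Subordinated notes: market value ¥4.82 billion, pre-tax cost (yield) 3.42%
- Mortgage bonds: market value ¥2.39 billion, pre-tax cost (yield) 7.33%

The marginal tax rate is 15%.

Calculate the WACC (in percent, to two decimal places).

Total capital V = 26.59 + 4.82 + 2.39 = 33.8.
Equity: weight = 26.59/33.8 = 0.7867; cost = 8.19%.
Subordinated notes: weight = 4.82/33.8 = 0.1426; after-tax cost = 3.42% × (1 − 15%) = 2.9070%.
Mortgage bonds: weight = 2.39/33.8 = 0.0707; after-tax cost = 7.33% × (1 − 15%) = 6.2305%.
WACC = 0.7867 × 8.1900% + 0.1426 × 2.9070% + 0.0707 × 6.2305% = 7.2981%.

7.30%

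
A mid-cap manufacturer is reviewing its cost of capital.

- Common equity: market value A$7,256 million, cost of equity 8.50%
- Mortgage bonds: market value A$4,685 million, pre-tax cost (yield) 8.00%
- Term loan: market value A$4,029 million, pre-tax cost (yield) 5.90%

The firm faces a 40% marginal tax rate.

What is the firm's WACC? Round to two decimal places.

6.16%

Total capital V = 7256 + 4685 + 4029 = 15970.
Equity: weight = 7256/15970 = 0.4544; cost = 8.5%.
Mortgage bonds: weight = 4685/15970 = 0.2934; after-tax cost = 8% × (1 − 40%) = 4.8000%.
Term loan: weight = 4029/15970 = 0.2523; after-tax cost = 5.9% × (1 − 40%) = 3.5400%.
WACC = 0.4544 × 8.5000% + 0.2934 × 4.8000% + 0.2523 × 3.5400% = 6.1632%.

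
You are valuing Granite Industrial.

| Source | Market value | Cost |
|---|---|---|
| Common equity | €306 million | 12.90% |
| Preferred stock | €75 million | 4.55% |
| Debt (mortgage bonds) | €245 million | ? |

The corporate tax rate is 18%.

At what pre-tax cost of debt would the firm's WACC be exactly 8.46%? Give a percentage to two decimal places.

Total capital V = 306 + 75 + 245 = 626.
Equity weight = 306/626 = 0.4888.
Preferred weight = 75/626 = 0.1198.
Mortgage bonds weight = 245/626 = 0.3914.
Equity contribution = 0.4888 × 12.9% = 6.3058%.
Preferred contribution = 0.1198 × 4.55% = 0.5451%.
Remaining for debt = 8.46% − 6.8509% = 1.6091%.
Rd × (1 − 18%) × 0.3914 = 1.6091%  ⇒  Rd = 5.0140%.

5.01%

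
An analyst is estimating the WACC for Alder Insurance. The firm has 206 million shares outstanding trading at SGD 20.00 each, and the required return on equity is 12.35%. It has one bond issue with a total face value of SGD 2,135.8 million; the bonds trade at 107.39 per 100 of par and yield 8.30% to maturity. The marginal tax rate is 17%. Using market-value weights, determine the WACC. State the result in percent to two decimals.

Market value of equity E = 20.0 × 206m = 4120m. Market value of debt D = 2135.8m × 107.39/100 = 2293.63562m.
Total capital V = 4120 + 2293.63562 = 6413.63562.
Equity: weight = 4120/6413.63562 = 0.6424; cost = 12.35%.
Bonds outstanding: weight = 2293.63562/6413.63562 = 0.3576; after-tax cost = 8.3% × (1 − 17%) = 6.8890%.
WACC = 0.6424 × 12.3500% + 0.3576 × 6.8890% = 10.3970%.

10.40%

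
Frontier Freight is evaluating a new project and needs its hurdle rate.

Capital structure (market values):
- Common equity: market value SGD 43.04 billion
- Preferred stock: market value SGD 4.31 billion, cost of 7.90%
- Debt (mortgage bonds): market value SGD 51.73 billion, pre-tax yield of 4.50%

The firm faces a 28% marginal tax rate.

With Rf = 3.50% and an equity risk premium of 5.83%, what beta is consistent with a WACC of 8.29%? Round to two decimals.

1.87

Total capital V = 43.04 + 4.31 + 51.73 = 99.08.
Equity weight = 43.04/99.08 = 0.4344.
Preferred weight = 4.31/99.08 = 0.0435.
Mortgage bonds weight = 51.73/99.08 = 0.5221.
Debt contribution = 0.5221 × 4.5% × (1 − 28%) = 1.6916%.
Preferred contribution = 0.0435 × 7.9% = 0.3437%.
Required equity contribution = 8.29% − 2.0353% = 6.2547%  ⇒  Re = 14.3987%.
CAPM: 14.3987% = 3.5% + β × 5.83%  ⇒  β = 1.8694.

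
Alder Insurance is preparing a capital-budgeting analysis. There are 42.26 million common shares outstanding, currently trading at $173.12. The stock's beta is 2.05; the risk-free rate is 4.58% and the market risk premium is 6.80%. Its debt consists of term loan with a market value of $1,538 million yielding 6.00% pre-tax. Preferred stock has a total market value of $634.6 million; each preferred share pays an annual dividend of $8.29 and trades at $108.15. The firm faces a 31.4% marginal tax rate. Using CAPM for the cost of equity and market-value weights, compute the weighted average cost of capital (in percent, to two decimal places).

Cost of equity via CAPM: Re = 4.58% + 2.05 × 6.8% = 18.5200%.
Cost of preferred: Rp = 8.29 / 108.15 = 7.6653%.
Market value of equity E = 173.12 × 42.26m = 7316.0512m.
Total capital V = 7316.0512 + 634.6 + 1538 = 9488.6512.
Equity: weight = 7316.0512/9488.6512 = 0.7710; cost = 18.52%.
Preferred: weight = 634.6/9488.6512 = 0.0669; cost = 7.6653%.
Term loan: weight = 1538/9488.6512 = 0.1621; after-tax cost = 6% × (1 − 31.4%) = 4.1160%.
WACC = 0.7710 × 18.5200% + 0.0669 × 7.6653% + 0.1621 × 4.1160% = 15.4593%.

15.46%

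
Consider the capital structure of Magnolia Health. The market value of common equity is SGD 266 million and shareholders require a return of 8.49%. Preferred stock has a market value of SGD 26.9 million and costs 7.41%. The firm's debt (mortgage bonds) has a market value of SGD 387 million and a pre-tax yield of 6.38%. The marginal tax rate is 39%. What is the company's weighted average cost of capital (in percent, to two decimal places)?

5.83%

Total capital V = 266 + 26.9 + 387 = 679.9.
Equity: weight = 266/679.9 = 0.3912; cost = 8.49%.
Preferred: weight = 26.9/679.9 = 0.0396; cost = 7.41%.
Mortgage bonds: weight = 387/679.9 = 0.5692; after-tax cost = 6.38% × (1 − 39%) = 3.8918%.
WACC = 0.3912 × 8.4900% + 0.0396 × 7.4100% + 0.5692 × 3.8918% = 5.8300%.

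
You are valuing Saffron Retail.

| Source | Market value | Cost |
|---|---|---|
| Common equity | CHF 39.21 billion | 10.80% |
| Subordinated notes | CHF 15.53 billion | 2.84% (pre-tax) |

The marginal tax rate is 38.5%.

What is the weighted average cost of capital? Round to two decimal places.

Total capital V = 39.21 + 15.53 = 54.74.
Equity: weight = 39.21/54.74 = 0.7163; cost = 10.8%.
Subordinated notes: weight = 15.53/54.74 = 0.2837; after-tax cost = 2.84% × (1 − 38.5%) = 1.7466%.
WACC = 0.7163 × 10.8000% + 0.2837 × 1.7466% = 8.2315%.

8.23%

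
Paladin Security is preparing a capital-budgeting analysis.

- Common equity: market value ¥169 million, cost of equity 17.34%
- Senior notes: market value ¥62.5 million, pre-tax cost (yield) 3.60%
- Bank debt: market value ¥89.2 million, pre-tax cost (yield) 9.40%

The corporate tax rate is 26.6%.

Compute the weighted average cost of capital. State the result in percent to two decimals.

11.57%

Total capital V = 169 + 62.5 + 89.2 = 320.7.
Equity: weight = 169/320.7 = 0.5270; cost = 17.34%.
Senior notes: weight = 62.5/320.7 = 0.1949; after-tax cost = 3.6% × (1 − 26.6%) = 2.6424%.
Bank debt: weight = 89.2/320.7 = 0.2781; after-tax cost = 9.4% × (1 − 26.6%) = 6.8996%.
WACC = 0.5270 × 17.3400% + 0.1949 × 2.6424% + 0.2781 × 6.8996% = 11.5717%.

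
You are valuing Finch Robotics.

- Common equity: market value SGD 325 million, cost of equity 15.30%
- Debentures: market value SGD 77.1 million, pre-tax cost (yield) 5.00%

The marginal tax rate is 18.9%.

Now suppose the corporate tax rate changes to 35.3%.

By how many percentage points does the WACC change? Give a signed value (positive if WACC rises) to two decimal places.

-0.16 pp

Current WACC:
Total capital V = 325 + 77.1 = 402.1.
Equity: weight = 325/402.1 = 0.8083; cost = 15.3%.
Debentures: weight = 77.1/402.1 = 0.1917; after-tax cost = 5% × (1 − 18.9%) = 4.0550%.
WACC = 0.8083 × 15.3000% + 0.1917 × 4.0550% = 13.1438%.
After the change:
Total capital V = 325 + 77.1 = 402.1.
Equity: weight = 325/402.1 = 0.8083; cost = 15.3%.
Debentures: weight = 77.1/402.1 = 0.1917; after-tax cost = 5% × (1 − 35.3%) = 3.2350%.
WACC = 0.8083 × 15.3000% + 0.1917 × 3.2350% = 12.9866%.
Change in WACC = 12.9866% − 13.1438% = -0.1572 pp.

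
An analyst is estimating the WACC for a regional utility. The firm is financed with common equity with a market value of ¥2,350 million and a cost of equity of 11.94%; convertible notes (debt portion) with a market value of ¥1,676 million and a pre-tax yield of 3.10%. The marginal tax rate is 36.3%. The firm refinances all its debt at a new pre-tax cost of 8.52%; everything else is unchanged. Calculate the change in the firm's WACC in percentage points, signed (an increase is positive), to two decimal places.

+1.44 pp

Current WACC:
Total capital V = 2350 + 1676 = 4026.
Equity: weight = 2350/4026 = 0.5837; cost = 11.94%.
Convertible notes (debt portion): weight = 1676/4026 = 0.4163; after-tax cost = 3.1% × (1 − 36.3%) = 1.9747%.
WACC = 0.5837 × 11.9400% + 0.4163 × 1.9747% = 7.7915%.
After the change:
Total capital V = 2350 + 1676 = 4026.
Equity: weight = 2350/4026 = 0.5837; cost = 11.94%.
Convertible notes (debt portion): weight = 1676/4026 = 0.4163; after-tax cost = 8.52% × (1 − 36.3%) = 5.4272%.
WACC = 0.5837 × 11.9400% + 0.4163 × 5.4272% = 9.2288%.
Change in WACC = 9.2288% − 7.7915% = 1.4373 pp.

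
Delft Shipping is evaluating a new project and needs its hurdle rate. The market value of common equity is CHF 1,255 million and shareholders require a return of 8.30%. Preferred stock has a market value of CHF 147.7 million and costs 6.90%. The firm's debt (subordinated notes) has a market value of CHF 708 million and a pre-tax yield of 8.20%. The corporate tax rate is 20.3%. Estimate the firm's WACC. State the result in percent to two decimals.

Total capital V = 1255 + 147.7 + 708 = 2110.7.
Equity: weight = 1255/2110.7 = 0.5946; cost = 8.3%.
Preferred: weight = 147.7/2110.7 = 0.0700; cost = 6.9%.
Subordinated notes: weight = 708/2110.7 = 0.3354; after-tax cost = 8.2% × (1 − 20.3%) = 6.5354%.
WACC = 0.5946 × 8.3000% + 0.0700 × 6.9000% + 0.3354 × 6.5354% = 7.6101%.

7.61%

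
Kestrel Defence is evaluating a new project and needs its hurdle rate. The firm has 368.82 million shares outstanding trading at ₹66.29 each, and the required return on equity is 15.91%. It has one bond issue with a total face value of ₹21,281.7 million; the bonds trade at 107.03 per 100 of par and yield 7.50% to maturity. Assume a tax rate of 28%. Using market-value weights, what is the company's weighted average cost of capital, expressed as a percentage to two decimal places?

10.84%

Market value of equity E = 66.29 × 368.82m = 24449.0778m. Market value of debt D = 21281.7m × 107.03/100 = 22777.80351m.
Total capital V = 24449.0778 + 22777.80351 = 47226.88131.
Equity: weight = 24449.0778/47226.88131 = 0.5177; cost = 15.91%.
Bonds outstanding: weight = 22777.80351/47226.88131 = 0.4823; after-tax cost = 7.5% × (1 − 28%) = 5.4000%.
WACC = 0.5177 × 15.9100% + 0.4823 × 5.4000% = 10.8410%.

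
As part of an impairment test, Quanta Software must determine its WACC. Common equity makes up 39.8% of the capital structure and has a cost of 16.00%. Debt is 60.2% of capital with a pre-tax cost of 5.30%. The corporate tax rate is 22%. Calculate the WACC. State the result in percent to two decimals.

After-tax cost of debt = 5.3% × (1 − 22%) = 4.1340%.
WACC = 0.398 × 16.0000% + 0.602 × 4.1340% = 8.8567%.

8.86%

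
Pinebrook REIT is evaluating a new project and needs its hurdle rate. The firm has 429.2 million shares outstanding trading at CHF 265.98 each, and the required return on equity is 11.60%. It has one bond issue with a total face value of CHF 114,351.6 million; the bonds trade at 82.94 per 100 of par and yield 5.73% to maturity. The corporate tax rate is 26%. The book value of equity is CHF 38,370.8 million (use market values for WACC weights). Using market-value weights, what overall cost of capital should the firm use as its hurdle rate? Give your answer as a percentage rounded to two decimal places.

Market value of equity E = 265.98 × 429.2m = 114158.616m. Market value of debt D = 114351.6m × 82.94/100 = 94843.21704m.
Total capital V = 114158.616 + 94843.21704 = 209001.83304.
Equity: weight = 114158.616/209001.83304 = 0.5462; cost = 11.6%.
Bonds outstanding: weight = 94843.21704/209001.83304 = 0.4538; after-tax cost = 5.73% × (1 − 26%) = 4.2402%.
WACC = 0.5462 × 11.6000% + 0.4538 × 4.2402% = 8.2602%.

8.26%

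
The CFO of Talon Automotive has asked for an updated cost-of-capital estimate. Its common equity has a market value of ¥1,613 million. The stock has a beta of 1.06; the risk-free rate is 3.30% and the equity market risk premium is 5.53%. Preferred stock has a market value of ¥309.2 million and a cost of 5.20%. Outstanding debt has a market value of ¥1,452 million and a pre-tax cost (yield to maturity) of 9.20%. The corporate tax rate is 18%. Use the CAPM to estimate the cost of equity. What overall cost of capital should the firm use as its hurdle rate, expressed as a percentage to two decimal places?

8.10%

Cost of equity via CAPM: Re = 3.3% + 1.06 × 5.53% = 9.1618%.
Total capital V = 1613 + 309.2 + 1452 = 3374.2.
Equity: weight = 1613/3374.2 = 0.4780; cost = 9.1618%.
Preferred: weight = 309.2/3374.2 = 0.0916; cost = 5.2%.
Debt: weight = 1452/3374.2 = 0.4303; after-tax cost = 9.2% × (1 − 18%) = 7.5440%.
WACC = 0.4780 × 9.1618% + 0.0916 × 5.2000% + 0.4303 × 7.5440% = 8.1026%.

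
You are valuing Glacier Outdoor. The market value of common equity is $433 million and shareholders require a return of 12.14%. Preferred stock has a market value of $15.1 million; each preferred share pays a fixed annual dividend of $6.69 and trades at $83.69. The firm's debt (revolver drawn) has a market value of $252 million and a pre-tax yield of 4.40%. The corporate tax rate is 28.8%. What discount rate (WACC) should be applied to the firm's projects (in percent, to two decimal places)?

Cost of preferred: Rp = 6.69 / 83.69 = 7.9938%.
Total capital V = 433 + 15.1 + 252 = 700.1.
Equity: weight = 433/700.1 = 0.6185; cost = 12.14%.
Preferred: weight = 15.1/700.1 = 0.0216; cost = 7.9938%.
Revolver drawn: weight = 252/700.1 = 0.3599; after-tax cost = 4.4% × (1 − 28.8%) = 3.1328%.
WACC = 0.6185 × 12.1400% + 0.0216 × 7.9938% + 0.3599 × 3.1328% = 8.8084%.

8.81%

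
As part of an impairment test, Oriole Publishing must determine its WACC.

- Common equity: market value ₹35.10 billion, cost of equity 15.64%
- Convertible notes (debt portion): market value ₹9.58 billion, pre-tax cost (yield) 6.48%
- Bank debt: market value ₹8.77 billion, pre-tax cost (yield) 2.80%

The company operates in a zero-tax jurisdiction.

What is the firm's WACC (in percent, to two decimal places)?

11.89%

Total capital V = 35.1 + 9.58 + 8.77 = 53.45.
Equity: weight = 35.1/53.45 = 0.6567; cost = 15.64%.
Convertible notes (debt portion): weight = 9.58/53.45 = 0.1792; after-tax cost = 6.48% × (1 − 0%) = 6.4800%.
Bank debt: weight = 8.77/53.45 = 0.1641; after-tax cost = 2.8% × (1 − 0%) = 2.8000%.
WACC = 0.6567 × 15.6400% + 0.1792 × 6.4800% + 0.1641 × 2.8000% = 11.8915%.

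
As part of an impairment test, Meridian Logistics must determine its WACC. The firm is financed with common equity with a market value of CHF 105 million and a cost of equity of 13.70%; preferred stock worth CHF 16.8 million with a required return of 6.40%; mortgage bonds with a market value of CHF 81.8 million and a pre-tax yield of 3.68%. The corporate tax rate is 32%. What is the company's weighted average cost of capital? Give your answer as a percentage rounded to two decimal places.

8.60%

Total capital V = 105 + 16.8 + 81.8 = 203.6.
Equity: weight = 105/203.6 = 0.5157; cost = 13.7%.
Preferred: weight = 16.8/203.6 = 0.0825; cost = 6.4%.
Mortgage bonds: weight = 81.8/203.6 = 0.4018; after-tax cost = 3.68% × (1 − 32%) = 2.5024%.
WACC = 0.5157 × 13.7000% + 0.0825 × 6.4000% + 0.4018 × 2.5024% = 8.5988%.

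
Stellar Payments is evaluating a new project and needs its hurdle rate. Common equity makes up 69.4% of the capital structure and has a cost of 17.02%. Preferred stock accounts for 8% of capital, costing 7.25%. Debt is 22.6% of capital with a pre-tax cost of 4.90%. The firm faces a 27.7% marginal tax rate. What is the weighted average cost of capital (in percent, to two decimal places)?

After-tax cost of debt = 4.9% × (1 − 27.7%) = 3.5427%.
WACC = 0.694 × 17.0200% + 0.080 × 7.2500% + 0.226 × 3.5427% = 13.1925%.

13.19%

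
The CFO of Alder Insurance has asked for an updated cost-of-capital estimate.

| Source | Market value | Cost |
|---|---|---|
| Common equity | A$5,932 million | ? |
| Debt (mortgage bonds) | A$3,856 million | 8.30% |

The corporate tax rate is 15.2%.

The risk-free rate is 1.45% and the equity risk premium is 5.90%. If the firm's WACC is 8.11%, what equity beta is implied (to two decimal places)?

Total capital V = 5932 + 3856 = 9788.
Equity weight = 5932/9788 = 0.6060.
Mortgage bonds weight = 3856/9788 = 0.3940.
Debt contribution = 0.3940 × 8.3% × (1 − 15.2%) = 2.7728%.
Required equity contribution = 8.11% − 2.7728% = 5.3372%  ⇒  Re = 8.8066%.
CAPM: 8.8066% = 1.45% + β × 5.9%  ⇒  β = 1.2469.

1.25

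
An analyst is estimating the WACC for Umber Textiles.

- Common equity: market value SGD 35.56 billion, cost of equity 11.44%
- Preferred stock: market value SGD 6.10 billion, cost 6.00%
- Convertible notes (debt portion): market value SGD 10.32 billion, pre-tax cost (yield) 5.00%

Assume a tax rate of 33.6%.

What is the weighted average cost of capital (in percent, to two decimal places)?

Total capital V = 35.56 + 6.1 + 10.32 = 51.98.
Equity: weight = 35.56/51.98 = 0.6841; cost = 11.44%.
Preferred: weight = 6.1/51.98 = 0.1174; cost = 6%.
Convertible notes (debt portion): weight = 10.32/51.98 = 0.1985; after-tax cost = 5% × (1 − 33.6%) = 3.3200%.
WACC = 0.6841 × 11.4400% + 0.1174 × 6.0000% + 0.1985 × 3.3200% = 9.1895%.

9.19%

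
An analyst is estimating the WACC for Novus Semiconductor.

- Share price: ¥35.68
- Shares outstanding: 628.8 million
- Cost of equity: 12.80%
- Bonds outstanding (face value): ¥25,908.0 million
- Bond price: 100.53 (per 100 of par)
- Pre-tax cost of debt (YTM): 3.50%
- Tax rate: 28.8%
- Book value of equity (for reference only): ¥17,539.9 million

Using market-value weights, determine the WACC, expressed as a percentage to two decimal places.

7.26%

Market value of equity E = 35.68 × 628.8m = 22435.584m. Market value of debt D = 25908m × 100.53/100 = 26045.3124m.
Total capital V = 22435.584 + 26045.3124 = 48480.8964.
Equity: weight = 22435.584/48480.8964 = 0.4628; cost = 12.8%.
Bonds outstanding: weight = 26045.3124/48480.8964 = 0.5372; after-tax cost = 3.5% × (1 − 28.8%) = 2.4920%.
WACC = 0.4628 × 12.8000% + 0.5372 × 2.4920% = 7.2623%.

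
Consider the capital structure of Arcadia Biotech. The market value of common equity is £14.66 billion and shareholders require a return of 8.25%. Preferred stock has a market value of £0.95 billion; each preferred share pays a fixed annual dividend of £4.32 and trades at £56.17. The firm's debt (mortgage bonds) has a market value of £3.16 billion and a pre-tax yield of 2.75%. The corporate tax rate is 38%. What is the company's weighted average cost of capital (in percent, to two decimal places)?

Cost of preferred: Rp = 4.32 / 56.17 = 7.6909%.
Total capital V = 14.66 + 0.95 + 3.16 = 18.77.
Equity: weight = 14.66/18.77 = 0.7810; cost = 8.25%.
Preferred: weight = 0.95/18.77 = 0.0506; cost = 7.6909%.
Mortgage bonds: weight = 3.16/18.77 = 0.1684; after-tax cost = 2.75% × (1 − 38%) = 1.7050%.
WACC = 0.7810 × 8.2500% + 0.0506 × 7.6909% + 0.1684 × 1.7050% = 7.1198%.

7.12%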